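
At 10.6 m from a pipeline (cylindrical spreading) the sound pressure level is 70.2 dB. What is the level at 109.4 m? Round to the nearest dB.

For a line source, L₂ = L₁ − 10·log₁₀(r₂/r₁).
L₂ = 70.2 − 10·log₁₀(109.4/10.6) = 70.2 − 10.137 = 60.06 dB.

60 dB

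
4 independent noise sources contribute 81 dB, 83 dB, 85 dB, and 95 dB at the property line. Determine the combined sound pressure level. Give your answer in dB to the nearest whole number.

96 dB

Incoherent sources combine by intensity addition: L_total = 10·log₁₀(Σ 10^(L_i/10)).
Σ 10^(L/10) = 10^(81/10) + 10^(83/10) + 10^(85/10) + 10^(95/10) = 3.804e+09.
L_total = 10·log₁₀(3.804e+09) = 95.80 dB.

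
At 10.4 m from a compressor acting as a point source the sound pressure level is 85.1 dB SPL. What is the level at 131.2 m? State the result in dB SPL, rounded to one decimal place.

For a point source, L₂ = L₁ − 20·log₁₀(r₂/r₁).
L₂ = 85.1 − 20·log₁₀(131.2/10.4) = 85.1 − 22.018 = 63.08 dB SPL.

63.1 dB SPL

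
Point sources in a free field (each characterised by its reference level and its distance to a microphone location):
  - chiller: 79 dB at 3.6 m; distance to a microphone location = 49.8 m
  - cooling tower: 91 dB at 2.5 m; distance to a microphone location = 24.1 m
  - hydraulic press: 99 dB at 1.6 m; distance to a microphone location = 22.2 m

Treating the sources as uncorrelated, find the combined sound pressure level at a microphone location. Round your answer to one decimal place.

Apply inverse-square spreading to bring every level to the receiver, then sum 10^(L/10).
chiller: 79 − 20·log₁₀(49.8/3.6) = 79 − 22.82 = 56.18 dB.
cooling tower: 91 − 20·log₁₀(24.1/2.5) = 91 − 19.68 = 71.32 dB.
hydraulic press: 99 − 20·log₁₀(22.2/1.6) = 99 − 22.84 = 76.16 dB.
Σ 10^(L/10) = 5.522e+07 → L_total = 10·log₁₀(5.522e+07) = 77.42 dB.

77.4 dB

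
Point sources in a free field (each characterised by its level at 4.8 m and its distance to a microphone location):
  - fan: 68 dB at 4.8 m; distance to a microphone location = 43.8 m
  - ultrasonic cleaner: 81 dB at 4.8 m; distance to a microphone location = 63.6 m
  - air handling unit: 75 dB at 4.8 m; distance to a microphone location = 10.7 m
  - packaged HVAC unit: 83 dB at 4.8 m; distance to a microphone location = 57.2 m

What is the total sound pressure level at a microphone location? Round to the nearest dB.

Propagate each source to the receiver with L = L_ref − 20·log₁₀(r/r_ref), then add intensities.
fan: 68 − 20·log₁₀(43.8/4.8) = 68 − 19.20 = 48.80 dB.
ultrasonic cleaner: 81 − 20·log₁₀(63.6/4.8) = 81 − 22.44 = 58.56 dB.
air handling unit: 75 − 20·log₁₀(10.7/4.8) = 75 − 6.96 = 68.04 dB.
packaged HVAC unit: 83 − 20·log₁₀(57.2/4.8) = 83 − 21.52 = 61.48 dB.
Σ 10^(L/10) = 8.562e+06 → L_total = 10·log₁₀(8.562e+06) = 69.33 dB.

69 dB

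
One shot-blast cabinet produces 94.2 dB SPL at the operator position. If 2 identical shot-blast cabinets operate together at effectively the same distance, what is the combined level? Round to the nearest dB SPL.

L_total = L₁ + 10·log₁₀ N for N identical incoherent sources.
L_total = 94.2 + 10·log₁₀(2) = 94.2 + 3.010 = 97.21 dB SPL.

97 dB SPL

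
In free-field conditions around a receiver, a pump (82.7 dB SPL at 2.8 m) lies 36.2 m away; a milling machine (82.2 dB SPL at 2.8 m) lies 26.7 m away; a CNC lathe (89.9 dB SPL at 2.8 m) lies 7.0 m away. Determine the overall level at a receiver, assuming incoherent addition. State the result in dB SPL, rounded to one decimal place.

First find each source's level at the receiver (point-source: −20·log₁₀(r/r_ref)), then combine on an intensity basis.
pump: 82.7 − 20·log₁₀(36.2/2.8) = 82.7 − 22.23 = 60.47 dB SPL.
milling machine: 82.2 − 20·log₁₀(26.7/2.8) = 82.2 − 19.59 = 62.61 dB SPL.
CNC lathe: 89.9 − 20·log₁₀(7.0/2.8) = 89.9 − 7.96 = 81.94 dB SPL.
Σ 10^(L/10) = 1.593e+08 → L_total = 10·log₁₀(1.593e+08) = 82.02 dB SPL.

82.0 dB SPL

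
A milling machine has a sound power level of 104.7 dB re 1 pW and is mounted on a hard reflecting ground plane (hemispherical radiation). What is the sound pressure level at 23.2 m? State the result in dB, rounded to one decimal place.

The power spreads over a hemisphere of area 2π·r², so L_p = L_w − 10·log₁₀(2π·r²).
2π·r² = 3382 m², 10·log₁₀ of that is 35.292 dB.
L_p = 104.7 − 35.292 = 69.41 dB.

69.4 dB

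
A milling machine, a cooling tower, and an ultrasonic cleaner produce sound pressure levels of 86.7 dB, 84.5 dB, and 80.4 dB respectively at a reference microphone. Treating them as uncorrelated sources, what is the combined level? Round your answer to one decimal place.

For uncorrelated sources the intensities add, so convert each level to linear form, sum, and take 10·log₁₀ of the total.
Σ 10^(L/10) = 10^(86.7/10) + 10^(84.5/10) + 10^(80.4/10) = 8.592e+08.
L_total = 10·log₁₀(8.592e+08) = 89.34 dB.

89.3 dB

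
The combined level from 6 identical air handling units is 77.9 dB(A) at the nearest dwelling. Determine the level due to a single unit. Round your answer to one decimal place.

Dividing the total intensity by 6 lowers the level by 10·log₁₀ 6 = 7.782 dB: L₁ = 77.9 − 7.782.

70.1 dB(A)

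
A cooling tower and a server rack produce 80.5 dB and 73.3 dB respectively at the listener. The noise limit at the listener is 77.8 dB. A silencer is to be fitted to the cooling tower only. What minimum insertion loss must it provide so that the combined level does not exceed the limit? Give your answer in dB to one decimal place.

4.6 dB

Everything except the cooling tower sums to 10^(73.3/10) = 2.138e+07 in linear terms, 73.30 dB.
To meet 77.8 dB overall, the treated cooling tower may contribute at most 10^(77.8/10) − 2.138e+07 = 3.888e+07, i.e. 75.90 dB.
So the cooling tower must be reduced from 80.5 to 75.90 dB: IL = 4.60 dB.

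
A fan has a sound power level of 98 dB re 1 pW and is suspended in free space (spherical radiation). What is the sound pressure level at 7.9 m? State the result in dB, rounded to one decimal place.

Free-field spherical radiation: L_p = L_w − 10·log₁₀(4π·r²), r = 7.9 m.
4π·r² = 784.3 m², 10·log₁₀ of that is 28.945 dB.
L_p = 98 − 28.945 = 69.06 dB.

69.1 dB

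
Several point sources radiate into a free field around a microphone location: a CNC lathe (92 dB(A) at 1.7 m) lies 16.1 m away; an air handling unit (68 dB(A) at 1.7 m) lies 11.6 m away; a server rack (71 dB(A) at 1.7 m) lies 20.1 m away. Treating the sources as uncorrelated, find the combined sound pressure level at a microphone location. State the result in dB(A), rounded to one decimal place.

72.5 dB(A)

Apply inverse-square spreading to bring every level to the receiver, then sum 10^(L/10).
CNC lathe: 92 − 20·log₁₀(16.1/1.7) = 92 − 19.53 = 72.47 dB(A).
air handling unit: 68 − 20·log₁₀(11.6/1.7) = 68 − 16.68 = 51.32 dB(A).
server rack: 71 − 20·log₁₀(20.1/1.7) = 71 − 21.45 = 49.55 dB(A).
Σ 10^(L/10) = 1.790e+07 → L_total = 10·log₁₀(1.790e+07) = 72.53 dB(A).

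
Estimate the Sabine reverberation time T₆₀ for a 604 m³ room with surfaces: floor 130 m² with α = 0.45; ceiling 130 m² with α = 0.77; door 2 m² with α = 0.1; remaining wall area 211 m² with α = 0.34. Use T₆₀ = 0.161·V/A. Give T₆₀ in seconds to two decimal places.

0.42 s

A = Σ Sᵢαᵢ = 130·0.45 + 130·0.77 + 2·0.1 + 211·0.34 = 230.54 m².
T₆₀ = 0.161·V/A = 0.161·604/230.54 = 0.422 s.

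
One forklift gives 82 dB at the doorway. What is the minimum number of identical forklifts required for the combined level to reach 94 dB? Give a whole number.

16

N identical sources give L₁ + 10·log₁₀ N, so require 10·log₁₀ N ≥ 94 − 82 = 12.0 dB.
N ≥ 10^(12.0/10) = 15.849, so N = 16.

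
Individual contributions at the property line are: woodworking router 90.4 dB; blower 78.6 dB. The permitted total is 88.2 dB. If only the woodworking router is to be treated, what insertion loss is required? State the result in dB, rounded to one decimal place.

The untreated sources together contribute 10^(78.6/10) = 7.244e+07, i.e. 78.60 dB.
To meet 88.2 dB overall, the treated woodworking router may contribute at most 10^(88.2/10) − 7.244e+07 = 5.882e+08, i.e. 87.70 dB.
Required insertion loss = 90.4 − 87.70 = 2.70 dB.

2.7 dB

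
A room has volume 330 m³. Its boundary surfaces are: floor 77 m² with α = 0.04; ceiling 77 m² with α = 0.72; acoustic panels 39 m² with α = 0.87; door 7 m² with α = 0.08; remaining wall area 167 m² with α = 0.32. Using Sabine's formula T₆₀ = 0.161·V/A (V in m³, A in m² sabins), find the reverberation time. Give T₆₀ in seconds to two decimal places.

A = Σ Sᵢαᵢ = 77·0.04 + 77·0.72 + 39·0.87 + 7·0.08 + 167·0.32 = 146.45 m².
T₆₀ = 0.161·V/A = 0.161·330/146.45 = 0.363 s.

0.36 s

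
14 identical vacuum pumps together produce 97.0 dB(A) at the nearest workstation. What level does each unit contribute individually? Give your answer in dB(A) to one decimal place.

Dividing the total intensity by 14 lowers the level by 10·log₁₀ 14 = 11.461 dB: L₁ = 97.0 − 11.461.

85.5 dB(A)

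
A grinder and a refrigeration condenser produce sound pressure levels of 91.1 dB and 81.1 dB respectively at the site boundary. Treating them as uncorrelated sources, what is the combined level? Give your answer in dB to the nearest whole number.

92 dB

Incoherent sources combine by intensity addition: L_total = 10·log₁₀(Σ 10^(L_i/10)).
Σ 10^(L/10) = 10^(91.1/10) + 10^(81.1/10) = 1.417e+09.
L_total = 10·log₁₀(1.417e+09) = 91.51 dB.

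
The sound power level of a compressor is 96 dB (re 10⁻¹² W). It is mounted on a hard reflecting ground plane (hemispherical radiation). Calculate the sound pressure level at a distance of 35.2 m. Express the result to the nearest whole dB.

L_p = L_w − 10·log₁₀(2π·r²) with r = 35.2 m.
2π·r² = 7785 m², 10·log₁₀ of that is 38.913 dB.
L_p = 96 − 38.913 = 57.09 dB.

57 dB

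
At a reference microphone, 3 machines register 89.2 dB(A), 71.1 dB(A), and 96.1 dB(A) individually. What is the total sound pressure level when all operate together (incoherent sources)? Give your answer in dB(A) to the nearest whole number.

For uncorrelated sources the intensities add, so convert each level to linear form, sum, and take 10·log₁₀ of the total.
Σ 10^(L/10) = 10^(89.2/10) + 10^(71.1/10) + 10^(96.1/10) = 4.918e+09.
L_total = 10·log₁₀(4.918e+09) = 96.92 dB(A).

97 dB(A)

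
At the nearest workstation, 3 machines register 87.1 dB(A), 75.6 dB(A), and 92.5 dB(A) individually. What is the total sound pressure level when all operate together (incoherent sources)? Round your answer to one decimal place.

For uncorrelated sources the intensities add, so convert each level to linear form, sum, and take 10·log₁₀ of the total.
Σ 10^(L/10) = 10^(87.1/10) + 10^(75.6/10) + 10^(92.5/10) = 2.327e+09.
L_total = 10·log₁₀(2.327e+09) = 93.67 dB(A).

93.7 dB(A)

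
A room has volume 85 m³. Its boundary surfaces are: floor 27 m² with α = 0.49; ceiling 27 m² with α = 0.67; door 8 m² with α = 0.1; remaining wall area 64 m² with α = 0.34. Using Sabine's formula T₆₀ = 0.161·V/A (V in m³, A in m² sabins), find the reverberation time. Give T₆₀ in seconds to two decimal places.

0.25 s

A = Σ Sᵢαᵢ = 27·0.49 + 27·0.67 + 8·0.1 + 64·0.34 = 53.88 m².
T₆₀ = 0.161 × 85 / 53.88 = 0.254 s.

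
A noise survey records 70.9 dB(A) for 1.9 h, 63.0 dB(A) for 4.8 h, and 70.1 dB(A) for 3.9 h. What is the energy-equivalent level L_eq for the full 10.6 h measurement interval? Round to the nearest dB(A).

68 dB(A)

Weight each interval's intensity by its duration and average over T = 10.6 h:
Σ tᵢ·10^(Lᵢ/10) = 1.9·10^(70.9/10) + 4.8·10^(63.0/10) + 3.9·10^(70.1/10) = 7.286e+07.
L_eq = 10·log₁₀(7.286e+07/10.6) = 68.37 dB(A).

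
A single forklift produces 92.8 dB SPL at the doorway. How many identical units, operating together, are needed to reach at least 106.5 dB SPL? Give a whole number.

N identical sources give L₁ + 10·log₁₀ N, so require 10·log₁₀ N ≥ 106.5 − 92.8 = 13.7 dB.
N ≥ 10^(13.7/10) = 23.442, so N = 24.

24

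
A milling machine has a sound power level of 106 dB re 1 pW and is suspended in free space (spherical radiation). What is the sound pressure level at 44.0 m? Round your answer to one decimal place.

62.1 dB

Free-field spherical radiation: L_p = L_w − 10·log₁₀(4π·r²), r = 44.0 m.
4π·r² = 2.433e+04 m², 10·log₁₀ of that is 43.861 dB.
L_p = 106 − 43.861 = 62.14 dB.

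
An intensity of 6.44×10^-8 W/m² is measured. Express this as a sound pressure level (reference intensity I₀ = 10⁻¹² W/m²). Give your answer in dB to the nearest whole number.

48 dB

L = 10·log₁₀(I/I₀) = 10·log₁₀(6.44×10^-8/10⁻¹²) = 10·log₁₀(6.44×10^4).
L = 10·(0.8089 + 4) = 48.09 dB.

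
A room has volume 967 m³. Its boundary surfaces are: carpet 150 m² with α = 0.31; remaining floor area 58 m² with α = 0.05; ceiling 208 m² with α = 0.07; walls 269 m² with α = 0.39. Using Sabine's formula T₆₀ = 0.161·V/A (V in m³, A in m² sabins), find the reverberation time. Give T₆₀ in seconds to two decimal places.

0.92 s

A = Σ Sᵢαᵢ = 150·0.31 + 58·0.05 + 208·0.07 + 269·0.39 = 168.87 m².
T₆₀ = 0.161 × 967 / 168.87 = 0.922 s.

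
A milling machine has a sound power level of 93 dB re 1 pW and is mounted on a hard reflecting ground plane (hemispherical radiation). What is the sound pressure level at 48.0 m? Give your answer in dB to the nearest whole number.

Free-field hemispherical radiation: L_p = L_w − 10·log₁₀(2π·r²), r = 48.0 m.
2π·r² = 1.448e+04 m², 10·log₁₀ of that is 41.607 dB.
L_p = 93 − 41.607 = 51.39 dB.

51 dB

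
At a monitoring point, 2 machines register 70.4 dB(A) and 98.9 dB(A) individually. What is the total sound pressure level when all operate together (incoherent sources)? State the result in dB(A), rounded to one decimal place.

98.9 dB(A)

Incoherent sources combine by intensity addition: L_total = 10·log₁₀(Σ 10^(L_i/10)).
Σ 10^(L/10) = 10^(70.4/10) + 10^(98.9/10) = 7.773e+09.
L_total = 10·log₁₀(7.773e+09) = 98.91 dB(A).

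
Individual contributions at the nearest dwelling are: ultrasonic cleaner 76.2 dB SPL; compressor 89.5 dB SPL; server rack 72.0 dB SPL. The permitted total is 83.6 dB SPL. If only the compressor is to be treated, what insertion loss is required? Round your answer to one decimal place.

The untreated sources together contribute 10^(76.2/10) + 10^(72.0/10) = 5.754e+07, i.e. 77.60 dB SPL.
To meet 83.6 dB SPL overall, the treated compressor may contribute at most 10^(83.6/10) − 5.754e+07 = 1.716e+08, i.e. 82.34 dB SPL.
Required insertion loss = 89.5 − 82.34 = 7.16 dB.

7.2 dB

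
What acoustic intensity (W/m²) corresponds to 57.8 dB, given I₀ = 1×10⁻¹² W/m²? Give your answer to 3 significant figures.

6.03e-07 W/m²

I = I₀·10^(L/10) = 10⁻¹² × 10^(57.8/10) = 10^(-6.220).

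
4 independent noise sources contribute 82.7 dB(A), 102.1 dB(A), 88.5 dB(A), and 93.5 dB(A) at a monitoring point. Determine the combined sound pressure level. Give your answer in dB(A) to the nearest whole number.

103 dB(A)

Incoherent sources combine by intensity addition: L_total = 10·log₁₀(Σ 10^(L_i/10)).
Σ 10^(L/10) = 10^(82.7/10) + 10^(102.1/10) + 10^(88.5/10) + 10^(93.5/10) = 1.935e+10.
L_total = 10·log₁₀(1.935e+10) = 102.87 dB(A).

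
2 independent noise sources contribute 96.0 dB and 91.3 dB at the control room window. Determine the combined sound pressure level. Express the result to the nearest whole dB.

97 dB

For uncorrelated sources the intensities add, so convert each level to linear form, sum, and take 10·log₁₀ of the total.
Σ 10^(L/10) = 10^(96.0/10) + 10^(91.3/10) = 5.330e+09.
L_total = 10·log₁₀(5.330e+09) = 97.27 dB.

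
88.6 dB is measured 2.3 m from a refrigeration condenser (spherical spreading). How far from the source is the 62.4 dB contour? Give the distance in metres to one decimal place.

47.0 m

For a point source L₁ − L₂ = 20·log₁₀(r₂/r₁), so r₂ = r₁·10^((L₁−L₂)/20).
r₂ = 2.3·10^((88.6−62.4)/20) = 2.3·10^(26.2/20) = 46.96 m.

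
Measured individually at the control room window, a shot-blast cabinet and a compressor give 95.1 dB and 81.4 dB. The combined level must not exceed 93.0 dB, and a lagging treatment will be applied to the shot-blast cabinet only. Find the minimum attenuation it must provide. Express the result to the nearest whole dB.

2 dB

Everything except the shot-blast cabinet sums to 10^(81.4/10) = 1.380e+08 in linear terms, 81.40 dB.
The limit corresponds to 10^(93.0/10) = 1.995e+09; subtracting the fixed part leaves 1.857e+09 for the shot-blast cabinet, i.e. 92.69 dB.
So the shot-blast cabinet must be reduced from 95.1 to 92.69 dB: IL = 2.41 dB.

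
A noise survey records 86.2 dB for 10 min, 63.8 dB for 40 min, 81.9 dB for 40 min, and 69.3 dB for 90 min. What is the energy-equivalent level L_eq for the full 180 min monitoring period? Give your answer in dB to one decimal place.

Weight each interval's intensity by its duration and average over T = 180 min:
Σ tᵢ·10^(Lᵢ/10) = 10·10^(86.2/10) + 40·10^(63.8/10) + 40·10^(81.9/10) + 90·10^(69.3/10) = 1.123e+10.
L_eq = 10·log₁₀(1.123e+10/180) = 77.95 dB.

77.9 dB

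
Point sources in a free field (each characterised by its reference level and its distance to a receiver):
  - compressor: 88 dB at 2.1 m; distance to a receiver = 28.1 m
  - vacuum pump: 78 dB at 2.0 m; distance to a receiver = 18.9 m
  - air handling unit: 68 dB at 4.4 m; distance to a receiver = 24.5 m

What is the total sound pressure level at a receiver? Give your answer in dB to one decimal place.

First find each source's level at the receiver (point-source: −20·log₁₀(r/r_ref)), then combine on an intensity basis.
compressor: 88 − 20·log₁₀(28.1/2.1) = 88 − 22.53 = 65.47 dB.
vacuum pump: 78 − 20·log₁₀(18.9/2.0) = 78 − 19.51 = 58.49 dB.
air handling unit: 68 − 20·log₁₀(24.5/4.4) = 68 − 14.91 = 53.09 dB.
Σ 10^(L/10) = 4.434e+06 → L_total = 10·log₁₀(4.434e+06) = 66.47 dB.

66.5 dB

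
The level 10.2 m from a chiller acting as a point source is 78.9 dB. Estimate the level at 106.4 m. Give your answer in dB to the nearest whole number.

59 dB

For a point source, L₂ = L₁ − 20·log₁₀(r₂/r₁).
L₂ = 78.9 − 20·log₁₀(106.4/10.2) = 78.9 − 20.367 = 58.53 dB.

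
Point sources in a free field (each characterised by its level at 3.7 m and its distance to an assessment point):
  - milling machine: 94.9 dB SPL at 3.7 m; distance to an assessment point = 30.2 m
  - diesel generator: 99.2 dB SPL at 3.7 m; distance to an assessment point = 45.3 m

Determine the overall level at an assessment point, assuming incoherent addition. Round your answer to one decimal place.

Propagate each source to the receiver with L = L_ref − 20·log₁₀(r/r_ref), then add intensities.
milling machine: 94.9 − 20·log₁₀(30.2/3.7) = 94.9 − 18.24 = 76.66 dB SPL.
diesel generator: 99.2 − 20·log₁₀(45.3/3.7) = 99.2 − 21.76 = 77.44 dB SPL.
Σ 10^(L/10) = 1.019e+08 → L_total = 10·log₁₀(1.019e+08) = 80.08 dB SPL.

80.1 dB SPL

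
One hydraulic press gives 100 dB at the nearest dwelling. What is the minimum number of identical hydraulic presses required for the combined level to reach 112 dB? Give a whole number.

N identical sources give L₁ + 10·log₁₀ N, so require 10·log₁₀ N ≥ 112 − 100 = 12.0 dB.
N ≥ 10^(12.0/10) = 15.849, so N = 16.

16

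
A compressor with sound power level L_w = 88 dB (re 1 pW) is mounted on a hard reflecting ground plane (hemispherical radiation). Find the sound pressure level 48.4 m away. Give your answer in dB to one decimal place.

L_p = L_w − 10·log₁₀(2π·r²) with r = 48.4 m.
2π·r² = 1.472e+04 m², 10·log₁₀ of that is 41.679 dB.
L_p = 88 − 41.679 = 46.32 dB.

46.3 dB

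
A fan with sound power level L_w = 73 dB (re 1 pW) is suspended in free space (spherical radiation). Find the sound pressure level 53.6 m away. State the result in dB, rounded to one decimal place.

27.4 dB

L_p = L_w − 10·log₁₀(4π·r²) with r = 53.6 m.
4π·r² = 3.61e+04 m², 10·log₁₀ of that is 45.575 dB.
L_p = 73 − 45.575 = 27.42 dB.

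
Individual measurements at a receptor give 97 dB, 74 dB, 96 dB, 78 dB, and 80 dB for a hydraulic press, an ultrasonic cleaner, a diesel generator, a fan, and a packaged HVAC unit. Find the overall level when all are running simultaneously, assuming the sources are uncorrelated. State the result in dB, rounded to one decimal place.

99.6 dB

For uncorrelated sources the intensities add, so convert each level to linear form, sum, and take 10·log₁₀ of the total.
Σ 10^(L/10) = 10^(97/10) + 10^(74/10) + 10^(96/10) + 10^(78/10) + 10^(80/10) = 9.181e+09.
L_total = 10·log₁₀(9.181e+09) = 99.63 dB.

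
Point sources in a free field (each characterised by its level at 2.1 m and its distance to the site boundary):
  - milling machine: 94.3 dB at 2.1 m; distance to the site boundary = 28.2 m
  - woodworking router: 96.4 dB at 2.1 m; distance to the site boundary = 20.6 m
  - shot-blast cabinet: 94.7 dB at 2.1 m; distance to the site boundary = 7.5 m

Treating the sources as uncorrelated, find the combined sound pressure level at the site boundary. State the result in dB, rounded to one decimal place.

84.6 dB

Apply inverse-square spreading to bring every level to the receiver, then sum 10^(L/10).
milling machine: 94.3 − 20·log₁₀(28.2/2.1) = 94.3 − 22.56 = 71.74 dB.
woodworking router: 96.4 − 20·log₁₀(20.6/2.1) = 96.4 − 19.83 = 76.57 dB.
shot-blast cabinet: 94.7 − 20·log₁₀(7.5/2.1) = 94.7 − 11.06 = 83.64 dB.
Σ 10^(L/10) = 2.917e+08 → L_total = 10·log₁₀(2.917e+08) = 84.65 dB.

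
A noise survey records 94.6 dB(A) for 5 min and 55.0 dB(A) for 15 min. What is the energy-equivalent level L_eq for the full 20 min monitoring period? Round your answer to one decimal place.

The energy average is taken in the linear domain: L_eq = 10·log₁₀[(Σ tᵢ·10^(Lᵢ/10))/T], T = 20 min.
Σ tᵢ·10^(Lᵢ/10) = 5·10^(94.6/10) + 15·10^(55.0/10) = 1.442e+10.
L_eq = 10·log₁₀(1.442e+10/20) = 88.58 dB(A).

88.6 dB(A)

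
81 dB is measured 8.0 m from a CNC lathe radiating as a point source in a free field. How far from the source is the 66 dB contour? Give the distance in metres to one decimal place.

45.0 m

Point-source spreading drops the level by 20·log₁₀(r₂/r₁); inverting, r₂/r₁ = 10^(ΔL/20).
r₂ = 8.0·10^((81−66)/20) = 8.0·10^(15.0/20) = 44.99 m.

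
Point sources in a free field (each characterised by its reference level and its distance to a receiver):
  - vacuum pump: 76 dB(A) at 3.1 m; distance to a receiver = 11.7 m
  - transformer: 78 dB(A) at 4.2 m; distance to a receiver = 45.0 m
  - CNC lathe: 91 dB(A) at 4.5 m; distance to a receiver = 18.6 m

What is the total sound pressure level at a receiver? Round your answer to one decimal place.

Apply inverse-square spreading to bring every level to the receiver, then sum 10^(L/10).
vacuum pump: 76 − 20·log₁₀(11.7/3.1) = 76 − 11.54 = 64.46 dB(A).
transformer: 78 − 20·log₁₀(45.0/4.2) = 78 − 20.60 = 57.40 dB(A).
CNC lathe: 91 − 20·log₁₀(18.6/4.5) = 91 − 12.33 = 78.67 dB(A).
Σ 10^(L/10) = 7.703e+07 → L_total = 10·log₁₀(7.703e+07) = 78.87 dB(A).

78.9 dB(A)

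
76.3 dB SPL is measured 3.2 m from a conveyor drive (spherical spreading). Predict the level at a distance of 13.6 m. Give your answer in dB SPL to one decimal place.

For a point source, L₂ = L₁ − 20·log₁₀(r₂/r₁).
L₂ = 76.3 − 20·log₁₀(13.6/3.2) = 76.3 − 12.568 = 63.73 dB SPL.

63.7 dB SPL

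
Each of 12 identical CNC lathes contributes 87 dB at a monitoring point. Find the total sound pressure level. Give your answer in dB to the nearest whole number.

N identical incoherent sources raise the level by 10·log₁₀ N.
L_total = 87 + 10·log₁₀(12) = 87 + 10.792 = 97.79 dB.

98 dB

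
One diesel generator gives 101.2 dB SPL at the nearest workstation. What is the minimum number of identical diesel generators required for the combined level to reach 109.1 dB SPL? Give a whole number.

Need L₁ + 10·log₁₀ N ≥ 109.1, i.e. log₁₀ N ≥ 0.79.
N ≥ 10^(7.9/10) = 6.166, so N = 7.

7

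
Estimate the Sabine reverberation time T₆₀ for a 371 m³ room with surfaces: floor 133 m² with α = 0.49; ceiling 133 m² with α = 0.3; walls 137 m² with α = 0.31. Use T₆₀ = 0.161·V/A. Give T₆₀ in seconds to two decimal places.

A = Σ Sᵢαᵢ = 133·0.49 + 133·0.3 + 137·0.31 = 147.54 m².
T₆₀ = 0.161 × 371 / 147.54 = 0.405 s.

0.40 s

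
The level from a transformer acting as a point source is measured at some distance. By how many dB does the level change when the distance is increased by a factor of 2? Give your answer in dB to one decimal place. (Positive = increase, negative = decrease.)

-6.0 dB

A point source loses 6 dB per doubling of distance; generally ΔL = −20·log₁₀(r₂/r₁).
ΔL = −20·log₁₀(2) = -6.02 dB.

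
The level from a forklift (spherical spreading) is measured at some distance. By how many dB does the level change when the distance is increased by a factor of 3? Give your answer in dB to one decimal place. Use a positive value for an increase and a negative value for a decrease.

-9.5 dB

With spherical spreading the level changes by −20·log₁₀(r₂/r₁).
ΔL = −20·log₁₀(3) = -9.54 dB.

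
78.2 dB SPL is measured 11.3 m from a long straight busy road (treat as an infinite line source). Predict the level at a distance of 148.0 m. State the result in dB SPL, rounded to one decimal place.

67.0 dB SPL

For a line source, L₂ = L₁ − 10·log₁₀(r₂/r₁).
L₂ = 78.2 − 10·log₁₀(148.0/11.3) = 78.2 − 11.172 = 67.03 dB SPL.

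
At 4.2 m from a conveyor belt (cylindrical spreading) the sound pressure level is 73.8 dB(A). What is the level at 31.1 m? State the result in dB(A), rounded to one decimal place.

65.1 dB(A)

For a line source, L₂ = L₁ − 10·log₁₀(r₂/r₁).
L₂ = 73.8 − 10·log₁₀(31.1/4.2) = 73.8 − 8.695 = 65.10 dB(A).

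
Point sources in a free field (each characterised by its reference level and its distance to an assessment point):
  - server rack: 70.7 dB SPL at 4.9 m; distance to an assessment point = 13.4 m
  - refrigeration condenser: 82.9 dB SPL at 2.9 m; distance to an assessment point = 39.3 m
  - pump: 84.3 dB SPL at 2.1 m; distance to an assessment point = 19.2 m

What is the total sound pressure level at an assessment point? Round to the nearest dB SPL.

68 dB SPL

Apply inverse-square spreading to bring every level to the receiver, then sum 10^(L/10).
server rack: 70.7 − 20·log₁₀(13.4/4.9) = 70.7 − 8.74 = 61.96 dB SPL.
refrigeration condenser: 82.9 − 20·log₁₀(39.3/2.9) = 82.9 − 22.64 = 60.26 dB SPL.
pump: 84.3 − 20·log₁₀(19.2/2.1) = 84.3 − 19.22 = 65.08 dB SPL.
Σ 10^(L/10) = 5.853e+06 → L_total = 10·log₁₀(5.853e+06) = 67.67 dB SPL.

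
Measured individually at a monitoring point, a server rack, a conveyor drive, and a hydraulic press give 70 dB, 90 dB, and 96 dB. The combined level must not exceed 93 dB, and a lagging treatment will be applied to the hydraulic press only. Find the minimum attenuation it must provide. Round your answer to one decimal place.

6.1 dB

The untreated sources together contribute 10^(70/10) + 10^(90/10) = 1.010e+09, i.e. 90.04 dB.
The limit corresponds to 10^(93/10) = 1.995e+09; subtracting the fixed part leaves 9.853e+08 for the hydraulic press, i.e. 89.94 dB.
So the hydraulic press must be reduced from 96 to 89.94 dB: IL = 6.06 dB.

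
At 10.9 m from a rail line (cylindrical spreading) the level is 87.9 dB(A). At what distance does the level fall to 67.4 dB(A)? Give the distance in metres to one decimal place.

1223.0 m

The 20.5 dB drop corresponds to a distance ratio of 10^(20.5/10) for a line source.
r₂ = 10.9·10^((87.9−67.4)/10) = 10.9·10^(20.5/10) = 1223.00 m.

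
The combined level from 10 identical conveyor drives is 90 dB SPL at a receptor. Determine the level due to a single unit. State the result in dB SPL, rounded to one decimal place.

80.0 dB SPL

Dividing the total intensity by 10 lowers the level by 10·log₁₀ 10 = 10.000 dB: L₁ = 90 − 10.000.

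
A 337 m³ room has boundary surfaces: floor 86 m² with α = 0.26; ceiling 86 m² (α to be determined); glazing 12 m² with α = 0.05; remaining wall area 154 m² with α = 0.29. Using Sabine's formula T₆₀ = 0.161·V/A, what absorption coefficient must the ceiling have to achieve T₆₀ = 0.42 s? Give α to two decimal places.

A = 0.161·V/T₆₀ = 0.161·337/0.42 = 129.18 m² sabins.
Absorption from the other surfaces = 86·0.26 + 12·0.05 + 154·0.29 = 67.62 m², so the ceiling must supply 61.56 m² over 86 m².
α = 61.56/86 = 0.716.

0.72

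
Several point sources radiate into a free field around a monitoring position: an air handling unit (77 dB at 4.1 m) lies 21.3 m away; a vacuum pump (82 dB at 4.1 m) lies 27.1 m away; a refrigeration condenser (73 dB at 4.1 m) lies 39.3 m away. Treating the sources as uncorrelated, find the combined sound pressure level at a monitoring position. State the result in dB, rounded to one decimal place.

67.6 dB

Propagate each source to the receiver with L = L_ref − 20·log₁₀(r/r_ref), then add intensities.
air handling unit: 77 − 20·log₁₀(21.3/4.1) = 77 − 14.31 = 62.69 dB.
vacuum pump: 82 − 20·log₁₀(27.1/4.1) = 82 − 16.40 = 65.60 dB.
refrigeration condenser: 73 − 20·log₁₀(39.3/4.1) = 73 − 19.63 = 53.37 dB.
Σ 10^(L/10) = 5.702e+06 → L_total = 10·log₁₀(5.702e+06) = 67.56 dB.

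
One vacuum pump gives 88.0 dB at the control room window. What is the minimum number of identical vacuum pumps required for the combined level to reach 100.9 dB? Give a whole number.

Need L₁ + 10·log₁₀ N ≥ 100.9, i.e. log₁₀ N ≥ 1.29.
N ≥ 10^(12.9/10) = 19.498, so N = 20.

20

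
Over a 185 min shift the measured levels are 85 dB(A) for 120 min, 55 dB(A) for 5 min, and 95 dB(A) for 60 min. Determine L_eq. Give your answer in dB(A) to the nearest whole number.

91 dB(A)

L_eq = 10·log₁₀[(1/T)·Σ tᵢ·10^(Lᵢ/10)] with T = 185 min.
Σ tᵢ·10^(Lᵢ/10) = 120·10^(85/10) + 5·10^(55/10) + 60·10^(95/10) = 2.277e+11.
L_eq = 10·log₁₀(2.277e+11/185) = 90.90 dB(A).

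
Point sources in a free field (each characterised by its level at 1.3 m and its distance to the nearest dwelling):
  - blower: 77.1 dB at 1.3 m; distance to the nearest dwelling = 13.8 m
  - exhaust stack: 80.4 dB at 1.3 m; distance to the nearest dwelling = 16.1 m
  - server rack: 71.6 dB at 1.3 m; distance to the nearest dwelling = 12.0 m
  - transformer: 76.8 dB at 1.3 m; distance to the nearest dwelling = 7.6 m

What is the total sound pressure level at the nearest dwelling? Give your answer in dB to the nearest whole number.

64 dB

First find each source's level at the receiver (point-source: −20·log₁₀(r/r_ref)), then combine on an intensity basis.
blower: 77.1 − 20·log₁₀(13.8/1.3) = 77.1 − 20.52 = 56.58 dB.
exhaust stack: 80.4 − 20·log₁₀(16.1/1.3) = 80.4 − 21.86 = 58.54 dB.
server rack: 71.6 − 20·log₁₀(12.0/1.3) = 71.6 − 19.30 = 52.30 dB.
transformer: 76.8 − 20·log₁₀(7.6/1.3) = 76.8 − 15.34 = 61.46 dB.
Σ 10^(L/10) = 2.740e+06 → L_total = 10·log₁₀(2.740e+06) = 64.38 dB.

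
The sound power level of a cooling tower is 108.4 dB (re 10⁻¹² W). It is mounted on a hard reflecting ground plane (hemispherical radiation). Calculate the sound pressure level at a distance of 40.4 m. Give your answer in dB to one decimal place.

Free-field hemispherical radiation: L_p = L_w − 10·log₁₀(2π·r²), r = 40.4 m.
2π·r² = 1.026e+04 m², 10·log₁₀ of that is 40.109 dB.
L_p = 108.4 − 40.109 = 68.29 dB.

68.3 dB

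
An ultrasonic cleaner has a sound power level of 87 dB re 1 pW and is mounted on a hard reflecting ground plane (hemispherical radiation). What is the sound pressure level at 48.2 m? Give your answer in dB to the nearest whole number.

45 dB

The power spreads over a hemisphere of area 2π·r², so L_p = L_w − 10·log₁₀(2π·r²).
2π·r² = 1.46e+04 m², 10·log₁₀ of that is 41.643 dB.
L_p = 87 − 41.643 = 45.36 dB.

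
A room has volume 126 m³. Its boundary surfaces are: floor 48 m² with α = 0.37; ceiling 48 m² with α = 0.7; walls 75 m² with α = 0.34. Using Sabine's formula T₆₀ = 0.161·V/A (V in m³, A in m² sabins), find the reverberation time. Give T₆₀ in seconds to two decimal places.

Summing Sᵢαᵢ: 48·0.37 + 48·0.7 + 75·0.34 = 76.86 m².
T₆₀ = 0.161 × 126 / 76.86 = 0.264 s.

0.26 s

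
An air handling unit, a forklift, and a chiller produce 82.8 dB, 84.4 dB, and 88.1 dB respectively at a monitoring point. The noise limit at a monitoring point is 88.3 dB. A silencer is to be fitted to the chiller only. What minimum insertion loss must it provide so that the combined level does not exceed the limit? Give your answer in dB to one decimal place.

Everything except the chiller sums to 10^(82.8/10) + 10^(84.4/10) = 4.660e+08 in linear terms, 86.68 dB.
The limit corresponds to 10^(88.3/10) = 6.761e+08; subtracting the fixed part leaves 2.101e+08 for the chiller, i.e. 83.22 dB.
So the chiller must be reduced from 88.1 to 83.22 dB: IL = 4.88 dB.

4.9 dB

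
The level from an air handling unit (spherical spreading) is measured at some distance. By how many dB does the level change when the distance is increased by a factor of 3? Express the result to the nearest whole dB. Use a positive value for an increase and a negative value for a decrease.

-10 dB

Point-source spreading: ΔL = −20·log₁₀(r₂/r₁).
ΔL = −20·log₁₀(3) = -9.54 dB.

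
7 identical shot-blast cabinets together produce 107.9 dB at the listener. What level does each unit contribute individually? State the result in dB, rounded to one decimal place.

For N identical incoherent sources L_total = L₁ + 10·log₁₀ N, so L₁ = 107.9 − 10·log₁₀(7) = 107.9 − 8.451.

99.4 dB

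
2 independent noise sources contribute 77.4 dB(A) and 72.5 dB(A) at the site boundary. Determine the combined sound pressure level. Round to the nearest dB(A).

79 dB(A)

For uncorrelated sources the intensities add, so convert each level to linear form, sum, and take 10·log₁₀ of the total.
Σ 10^(L/10) = 10^(77.4/10) + 10^(72.5/10) = 7.274e+07.
L_total = 10·log₁₀(7.274e+07) = 78.62 dB(A).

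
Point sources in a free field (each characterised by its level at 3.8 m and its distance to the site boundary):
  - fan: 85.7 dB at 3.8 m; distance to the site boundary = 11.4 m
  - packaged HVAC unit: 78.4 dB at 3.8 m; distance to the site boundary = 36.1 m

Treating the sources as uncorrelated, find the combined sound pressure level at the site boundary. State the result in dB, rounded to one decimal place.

76.2 dB

Propagate each source to the receiver with L = L_ref − 20·log₁₀(r/r_ref), then add intensities.
fan: 85.7 − 20·log₁₀(11.4/3.8) = 85.7 − 9.54 = 76.16 dB.
packaged HVAC unit: 78.4 − 20·log₁₀(36.1/3.8) = 78.4 − 19.55 = 58.85 dB.
Σ 10^(L/10) = 4.205e+07 → L_total = 10·log₁₀(4.205e+07) = 76.24 dB.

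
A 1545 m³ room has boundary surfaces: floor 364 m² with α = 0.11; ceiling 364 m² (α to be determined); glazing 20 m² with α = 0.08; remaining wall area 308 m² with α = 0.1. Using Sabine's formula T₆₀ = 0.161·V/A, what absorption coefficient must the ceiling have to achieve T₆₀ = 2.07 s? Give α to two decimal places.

0.13

A = 0.161·V/T₆₀ = 0.161·1545/2.07 = 120.17 m² sabins.
Absorption from the other surfaces = 364·0.11 + 20·0.08 + 308·0.1 = 72.44 m², so the ceiling must supply 47.73 m² over 364 m².
α = 47.73/364 = 0.131.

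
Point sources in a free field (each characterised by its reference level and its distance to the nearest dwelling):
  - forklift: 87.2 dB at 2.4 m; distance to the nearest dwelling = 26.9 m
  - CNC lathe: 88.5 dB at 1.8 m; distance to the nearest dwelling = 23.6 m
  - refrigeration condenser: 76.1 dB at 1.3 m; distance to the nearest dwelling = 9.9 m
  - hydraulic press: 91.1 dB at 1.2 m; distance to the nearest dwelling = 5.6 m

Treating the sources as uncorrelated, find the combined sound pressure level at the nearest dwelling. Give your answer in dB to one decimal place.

78.3 dB

First find each source's level at the receiver (point-source: −20·log₁₀(r/r_ref)), then combine on an intensity basis.
forklift: 87.2 − 20·log₁₀(26.9/2.4) = 87.2 − 20.99 = 66.21 dB.
CNC lathe: 88.5 − 20·log₁₀(23.6/1.8) = 88.5 − 22.35 = 66.15 dB.
refrigeration condenser: 76.1 − 20·log₁₀(9.9/1.3) = 76.1 − 17.63 = 58.47 dB.
hydraulic press: 91.1 − 20·log₁₀(5.6/1.2) = 91.1 − 13.38 = 77.72 dB.
Σ 10^(L/10) = 6.815e+07 → L_total = 10·log₁₀(6.815e+07) = 78.33 dB.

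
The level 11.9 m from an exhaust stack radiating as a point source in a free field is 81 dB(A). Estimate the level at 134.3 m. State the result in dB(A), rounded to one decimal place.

Spherical spreading from a point source gives a 20·log₁₀(r₂/r₁) drop.
L₂ = 81 − 20·log₁₀(134.3/11.9) = 81 − 21.051 = 59.95 dB(A).

59.9 dB(A)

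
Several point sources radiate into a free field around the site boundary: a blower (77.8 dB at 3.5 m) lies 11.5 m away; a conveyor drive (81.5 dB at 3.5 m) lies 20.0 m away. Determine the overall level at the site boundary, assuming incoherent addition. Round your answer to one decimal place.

Apply inverse-square spreading to bring every level to the receiver, then sum 10^(L/10).
blower: 77.8 − 20·log₁₀(11.5/3.5) = 77.8 − 10.33 = 67.47 dB.
conveyor drive: 81.5 − 20·log₁₀(20.0/3.5) = 81.5 − 15.14 = 66.36 dB.
Σ 10^(L/10) = 9.907e+06 → L_total = 10·log₁₀(9.907e+06) = 69.96 dB.

70.0 dB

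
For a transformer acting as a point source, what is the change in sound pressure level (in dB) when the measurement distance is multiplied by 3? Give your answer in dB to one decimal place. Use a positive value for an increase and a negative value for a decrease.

-9.5 dB

A point source loses 6 dB per doubling of distance; generally ΔL = −20·log₁₀(r₂/r₁).
ΔL = −20·log₁₀(3) = -9.54 dB.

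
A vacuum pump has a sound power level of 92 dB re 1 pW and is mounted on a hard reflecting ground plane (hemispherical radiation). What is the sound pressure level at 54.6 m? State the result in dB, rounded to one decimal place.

L_p = L_w − 10·log₁₀(2π·r²) with r = 54.6 m.
2π·r² = 1.873e+04 m², 10·log₁₀ of that is 42.726 dB.
L_p = 92 − 42.726 = 49.27 dB.

49.3 dB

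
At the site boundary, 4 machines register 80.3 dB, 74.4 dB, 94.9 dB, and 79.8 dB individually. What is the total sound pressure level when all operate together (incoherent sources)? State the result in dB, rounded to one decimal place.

For uncorrelated sources the intensities add, so convert each level to linear form, sum, and take 10·log₁₀ of the total.
Σ 10^(L/10) = 10^(80.3/10) + 10^(74.4/10) + 10^(94.9/10) + 10^(79.8/10) = 3.320e+09.
L_total = 10·log₁₀(3.320e+09) = 95.21 dB.

95.2 dB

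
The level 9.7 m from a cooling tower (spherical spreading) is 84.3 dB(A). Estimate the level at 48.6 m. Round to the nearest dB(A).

70 dB(A)

For a point source, L₂ = L₁ − 20·log₁₀(r₂/r₁).
L₂ = 84.3 − 20·log₁₀(48.6/9.7) = 84.3 − 13.997 = 70.30 dB(A).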